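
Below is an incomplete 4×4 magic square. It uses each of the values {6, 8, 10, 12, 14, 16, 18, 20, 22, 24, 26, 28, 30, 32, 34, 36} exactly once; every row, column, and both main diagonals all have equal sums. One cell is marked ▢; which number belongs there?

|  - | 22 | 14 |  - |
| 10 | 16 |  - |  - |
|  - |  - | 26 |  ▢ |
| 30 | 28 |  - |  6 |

The 16 entries sum to 336, so each line sums to 336/4 = 84.
Using row 4: 30 + 28 + 6 + ? → (4,3) = 84 − 64 = 20.
Using column 2: 22 + 16 + 28 + ? → (3,2) = 84 − 66 = 18.
Using column 3: 14 + 26 + 20 + ? → (2,3) = 84 − 60 = 24.
Main diagonal must total 84; the given cells sum to 48, so (1,1) = 36.
Anti-diagonal needs 84; the known cells sum to 72, so (1,4) = 12.
The remaining cell in row 2 is (2,4) = 84 − 50 = 34.
Column 1 must total 84; the given cells sum to 76, so (3,1) = 8.
Column 4: 12 + 34 + 6 + ? = 84, so (3,4) = 32.

32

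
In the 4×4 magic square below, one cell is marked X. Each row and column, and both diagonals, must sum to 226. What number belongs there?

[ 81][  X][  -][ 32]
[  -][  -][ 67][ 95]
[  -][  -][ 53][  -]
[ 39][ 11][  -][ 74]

109

From row 4, 226 − (39 + 11 + 74) gives (4,3) = 102.
Column 3 must total 226; the given cells sum to 222, so (1,3) = 4.
Column 4 must total 226; the given cells sum to 201, so (3,4) = 25.
Using main diagonal: 81 + 53 + 74 + ? → (2,2) = 226 − 208 = 18.
Anti-diagonal needs 226; the known cells sum to 138, so (3,2) = 88.
The remaining cell in row 1 is (1,2) = 226 − 117 = 109.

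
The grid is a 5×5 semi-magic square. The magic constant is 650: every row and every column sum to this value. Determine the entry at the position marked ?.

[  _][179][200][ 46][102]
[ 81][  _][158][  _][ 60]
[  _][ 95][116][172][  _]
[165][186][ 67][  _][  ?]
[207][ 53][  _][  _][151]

Row 1: 179 + 200 + 46 + 102 + ? = 650, so (1,1) = 123.
The remaining cell in column 1 is (3,1) = 650 − 576 = 74.
Column 2 must total 650; the given cells sum to 513, so (2,2) = 137.
Column 3 needs 650; the known cells sum to 541, so (5,3) = 109.
Row 2: 81 + 137 + 158 + 60 + ? = 650, so (2,4) = 214.
Row 3 needs 650; the known cells sum to 457, so (3,5) = 193.
Row 5: 207 + 53 + 109 + 151 + ? = 650, so (5,4) = 130.
Column 4: 46 + 214 + 172 + 130 + ? = 650, so (4,4) = 88.
Column 5 needs 650; the known cells sum to 506, so (4,5) = 144.

144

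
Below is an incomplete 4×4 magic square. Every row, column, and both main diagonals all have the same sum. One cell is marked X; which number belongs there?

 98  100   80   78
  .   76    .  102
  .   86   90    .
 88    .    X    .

Row 1 is complete and sums to 356; that is the magic constant.
Column 2: 100 + 76 + 86 + ? = 356, so (4,2) = 94.
Using main diagonal: 98 + 76 + 90 + ? → (4,4) = 356 − 264 = 92.
The remaining cell in anti-diagonal is (2,3) = 356 − 252 = 104.
Row 2 must total 356; the given cells sum to 282, so (2,1) = 74.
From row 4, 356 − (88 + 94 + 92) gives (4,3) = 82.

82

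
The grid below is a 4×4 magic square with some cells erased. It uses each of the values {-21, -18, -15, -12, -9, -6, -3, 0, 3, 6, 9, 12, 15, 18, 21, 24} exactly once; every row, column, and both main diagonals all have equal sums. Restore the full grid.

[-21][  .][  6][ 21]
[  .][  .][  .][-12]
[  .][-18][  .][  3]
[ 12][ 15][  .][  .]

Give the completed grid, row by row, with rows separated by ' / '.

The 16 entries sum to 24, so each line sums to 24/4 = 6.
From row 1, 6 − (-21 + 6 + 21) gives (1,2) = 0.
Column 2: 0 + (-18) + 15 + ? = 6, so (2,2) = 9.
Using column 4: 21 + (-12) + 3 + ? → (4,4) = 6 − 12 = -6.
Using main diagonal: -21 + 9 + (-6) + ? → (3,3) = 6 − (-18) = 24.
Anti-diagonal must total 6; the given cells sum to 15, so (2,3) = -9.
Row 2: 9 + (-9) + (-12) + ? = 6, so (2,1) = 18.
Using row 3: -18 + 24 + 3 + ? → (3,1) = 6 − 9 = -3.
Using row 4: 12 + 15 + (-6) + ? → (4,3) = 6 − 21 = -15.

-21 0 6 21 / 18 9 -9 -12 / -3 -18 24 3 / 12 15 -15 -6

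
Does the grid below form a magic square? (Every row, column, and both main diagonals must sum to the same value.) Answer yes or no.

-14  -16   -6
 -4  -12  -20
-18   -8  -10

Yes

Row 1: -14 + (-16) + (-6) = -36.
Row 2: -4 + (-12) + (-20) = -36.
Row 3: -18 + (-8) + (-10) = -36.
Column 1: -14 + (-4) + (-18) = -36.
Column 2: -16 + (-12) + (-8) = -36.
Column 3: -6 + (-20) + (-10) = -36.
Main diagonal: -14 + (-12) + (-10) = -36.
Anti-diagonal: -6 + (-12) + (-18) = -36.
All lines sum to -36.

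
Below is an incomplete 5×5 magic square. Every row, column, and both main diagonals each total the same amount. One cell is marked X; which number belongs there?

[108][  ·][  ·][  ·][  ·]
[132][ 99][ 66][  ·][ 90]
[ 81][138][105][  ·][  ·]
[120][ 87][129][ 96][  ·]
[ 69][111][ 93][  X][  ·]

135

Column 1 is complete and sums to 510; that is the magic constant.
From row 2, 510 − (132 + 99 + 66 + 90) gives (2,4) = 123.
Using row 4: 120 + 87 + 129 + 96 + ? → (4,5) = 510 − 432 = 78.
Column 2 must total 510; the given cells sum to 435, so (1,2) = 75.
Using column 3: 66 + 105 + 129 + 93 + ? → (1,3) = 510 − 393 = 117.
Main diagonal: 108 + 99 + 105 + 96 + ? = 510, so (5,5) = 102.
Using anti-diagonal: 123 + 105 + 87 + 69 + ? → (1,5) = 510 − 384 = 126.
Row 1 must total 510; the given cells sum to 426, so (1,4) = 84.
From row 5, 510 − (69 + 111 + 93 + 102) gives (5,4) = 135.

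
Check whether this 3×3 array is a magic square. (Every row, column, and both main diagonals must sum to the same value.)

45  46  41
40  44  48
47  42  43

Row 1: 45 + 46 + 41 = 132.
Row 2: 40 + 44 + 48 = 132.
Row 3: 47 + 42 + 43 = 132.
Column 1: 45 + 40 + 47 = 132.
Column 2: 46 + 44 + 42 = 132.
Column 3: 41 + 48 + 43 = 132.
Main diagonal: 45 + 44 + 43 = 132.
Anti-diagonal: 41 + 44 + 47 = 132.
All lines sum to 132.

Yes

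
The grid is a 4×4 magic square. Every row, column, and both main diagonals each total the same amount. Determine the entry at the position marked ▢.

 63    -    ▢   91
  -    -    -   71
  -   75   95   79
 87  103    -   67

Column 4 is complete and sums to 308; that is the magic constant.
The remaining cell in row 3 is (3,1) = 308 − 249 = 59.
The remaining cell in row 4 is (4,3) = 308 − 257 = 51.
The remaining cell in column 1 is (2,1) = 308 − 209 = 99.
From main diagonal, 308 − (63 + 95 + 67) gives (2,2) = 83.
The remaining cell in anti-diagonal is (2,3) = 308 − 253 = 55.
Column 2: 83 + 75 + 103 + ? = 308, so (1,2) = 47.
Column 3 must total 308; the given cells sum to 201, so (1,3) = 107.

107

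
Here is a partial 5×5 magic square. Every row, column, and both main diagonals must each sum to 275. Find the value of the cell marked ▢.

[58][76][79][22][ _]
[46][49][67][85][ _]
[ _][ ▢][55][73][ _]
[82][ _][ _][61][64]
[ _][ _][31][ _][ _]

37

From row 1, 275 − (58 + 76 + 79 + 22) gives (1,5) = 40.
Row 2 needs 275; the known cells sum to 247, so (2,5) = 28.
Column 3 needs 275; the known cells sum to 232, so (4,3) = 43.
Column 4 needs 275; the known cells sum to 241, so (5,4) = 34.
Main diagonal: 58 + 49 + 55 + 61 + ? = 275, so (5,5) = 52.
Row 4: 82 + 43 + 61 + 64 + ? = 275, so (4,2) = 25.
From column 5, 275 − (40 + 28 + 64 + 52) gives (3,5) = 91.
The remaining cell in anti-diagonal is (5,1) = 275 − 205 = 70.
The remaining cell in row 5 is (5,2) = 275 − 187 = 88.
Column 1: 58 + 46 + 82 + 70 + ? = 275, so (3,1) = 19.
Using column 2: 76 + 49 + 25 + 88 + ? → (3,2) = 275 − 238 = 37.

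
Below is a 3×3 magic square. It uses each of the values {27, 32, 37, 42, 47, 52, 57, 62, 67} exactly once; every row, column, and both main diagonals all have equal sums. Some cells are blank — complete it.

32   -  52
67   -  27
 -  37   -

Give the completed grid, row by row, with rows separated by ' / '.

The 9 entries sum to 423, so each line sums to 423/3 = 141.
Row 1 must total 141; the given cells sum to 84, so (1,2) = 57.
From row 2, 141 − (67 + 27) gives (2,2) = 47.
The remaining cell in column 1 is (3,1) = 141 − 99 = 42.
Column 3: 52 + 27 + ? = 141, so (3,3) = 62.

32 57 52 / 67 47 27 / 42 37 62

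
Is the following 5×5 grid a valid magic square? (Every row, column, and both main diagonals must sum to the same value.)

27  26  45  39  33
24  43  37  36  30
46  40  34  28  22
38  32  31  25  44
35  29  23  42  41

Row 1: 27 + 26 + 45 + 39 + 33 = 170.
Row 2: 24 + 43 + 37 + 36 + 30 = 170.
Row 3: 46 + 40 + 34 + 28 + 22 = 170.
Row 4: 38 + 32 + 31 + 25 + 44 = 170.
Row 5: 35 + 29 + 23 + 42 + 41 = 170.
Column 1: 27 + 24 + 46 + 38 + 35 = 170.
Column 2: 26 + 43 + 40 + 32 + 29 = 170.
Column 3: 45 + 37 + 34 + 31 + 23 = 170.
Column 4: 39 + 36 + 28 + 25 + 42 = 170.
Column 5: 33 + 30 + 22 + 44 + 41 = 170.
Main diagonal: 27 + 43 + 34 + 25 + 41 = 170.
Anti-diagonal: 33 + 36 + 34 + 32 + 35 = 170.
All lines sum to 170.

Yes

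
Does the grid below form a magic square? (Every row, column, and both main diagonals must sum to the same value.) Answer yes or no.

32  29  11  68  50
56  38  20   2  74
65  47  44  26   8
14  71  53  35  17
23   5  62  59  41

Yes

Row 1: 32 + 29 + 11 + 68 + 50 = 190.
Row 2: 56 + 38 + 20 + 2 + 74 = 190.
Row 3: 65 + 47 + 44 + 26 + 8 = 190.
Row 4: 14 + 71 + 53 + 35 + 17 = 190.
Row 5: 23 + 5 + 62 + 59 + 41 = 190.
Column 1: 32 + 56 + 65 + 14 + 23 = 190.
Column 2: 29 + 38 + 47 + 71 + 5 = 190.
Column 3: 11 + 20 + 44 + 53 + 62 = 190.
Column 4: 68 + 2 + 26 + 35 + 59 = 190.
Column 5: 50 + 74 + 8 + 17 + 41 = 190.
Main diagonal: 32 + 38 + 44 + 35 + 41 = 190.
Anti-diagonal: 50 + 2 + 44 + 71 + 23 = 190.
All lines sum to 190.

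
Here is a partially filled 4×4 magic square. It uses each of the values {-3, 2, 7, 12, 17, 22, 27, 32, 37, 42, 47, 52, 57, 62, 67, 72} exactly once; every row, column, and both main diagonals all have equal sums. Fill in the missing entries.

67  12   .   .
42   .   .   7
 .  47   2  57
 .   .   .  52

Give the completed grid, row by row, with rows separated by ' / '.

67 12 37 22 / 42 17 72 7 / 32 47 2 57 / -3 62 27 52

The 16 entries sum to 552, so each line sums to 552/4 = 138.
From row 3, 138 − (47 + 2 + 57) gives (3,1) = 32.
Column 1: 67 + 42 + 32 + ? = 138, so (4,1) = -3.
Using column 4: 7 + 57 + 52 + ? → (1,4) = 138 − 116 = 22.
From main diagonal, 138 − (67 + 2 + 52) gives (2,2) = 17.
Using anti-diagonal: 22 + 47 + (-3) + ? → (2,3) = 138 − 66 = 72.
Row 1 must total 138; the given cells sum to 101, so (1,3) = 37.
Column 2: 12 + 17 + 47 + ? = 138, so (4,2) = 62.
The remaining cell in column 3 is (4,3) = 138 − 111 = 27.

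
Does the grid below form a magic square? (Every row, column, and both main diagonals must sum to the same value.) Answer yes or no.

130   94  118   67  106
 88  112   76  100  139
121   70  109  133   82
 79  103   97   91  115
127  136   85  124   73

No — row 4 sums to 485 but main diagonal sums to 515.

Row 1: 130 + 94 + 118 + 67 + 106 = 515.
Row 2: 88 + 112 + 76 + 100 + 139 = 515.
Row 3: 121 + 70 + 109 + 133 + 82 = 515.
Row 4: 79 + 103 + 97 + 91 + 115 = 485.
Row 5: 127 + 136 + 85 + 124 + 73 = 545.
Column 1: 130 + 88 + 121 + 79 + 127 = 545.
Column 2: 94 + 112 + 70 + 103 + 136 = 515.
Column 3: 118 + 76 + 109 + 97 + 85 = 485.
Column 4: 67 + 100 + 133 + 91 + 124 = 515.
Column 5: 106 + 139 + 82 + 115 + 73 = 515.
Main diagonal: 130 + 112 + 109 + 91 + 73 = 515.
Anti-diagonal: 106 + 100 + 109 + 103 + 127 = 545.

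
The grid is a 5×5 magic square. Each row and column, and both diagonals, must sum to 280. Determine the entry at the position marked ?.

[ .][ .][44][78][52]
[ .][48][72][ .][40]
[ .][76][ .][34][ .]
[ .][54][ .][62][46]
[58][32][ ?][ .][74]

66

The remaining cell in column 2 is (1,2) = 280 − 210 = 70.
The remaining cell in column 5 is (3,5) = 280 − 212 = 68.
Row 1 must total 280; the given cells sum to 244, so (1,1) = 36.
Main diagonal must total 280; the given cells sum to 220, so (3,3) = 60.
Anti-diagonal needs 280; the known cells sum to 224, so (2,4) = 56.
From row 2, 280 − (48 + 72 + 56 + 40) gives (2,1) = 64.
Row 3: 76 + 60 + 34 + 68 + ? = 280, so (3,1) = 42.
Column 1: 36 + 64 + 42 + 58 + ? = 280, so (4,1) = 80.
Column 4 must total 280; the given cells sum to 230, so (5,4) = 50.
Using row 4: 80 + 54 + 62 + 46 + ? → (4,3) = 280 − 242 = 38.
Row 5 needs 280; the known cells sum to 214, so (5,3) = 66.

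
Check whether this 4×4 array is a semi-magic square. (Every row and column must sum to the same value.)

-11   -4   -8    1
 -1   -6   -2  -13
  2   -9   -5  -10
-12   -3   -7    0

Row 1: -11 + (-4) + (-8) + 1 = -22.
Row 2: -1 + (-6) + (-2) + (-13) = -22.
Row 3: 2 + (-9) + (-5) + (-10) = -22.
Row 4: -12 + (-3) + (-7) + 0 = -22.
Column 1: -11 + (-1) + 2 + (-12) = -22.
Column 2: -4 + (-6) + (-9) + (-3) = -22.
Column 3: -8 + (-2) + (-5) + (-7) = -22.
Column 4: 1 + (-13) + (-10) + 0 = -22.
All lines sum to -22.

Yes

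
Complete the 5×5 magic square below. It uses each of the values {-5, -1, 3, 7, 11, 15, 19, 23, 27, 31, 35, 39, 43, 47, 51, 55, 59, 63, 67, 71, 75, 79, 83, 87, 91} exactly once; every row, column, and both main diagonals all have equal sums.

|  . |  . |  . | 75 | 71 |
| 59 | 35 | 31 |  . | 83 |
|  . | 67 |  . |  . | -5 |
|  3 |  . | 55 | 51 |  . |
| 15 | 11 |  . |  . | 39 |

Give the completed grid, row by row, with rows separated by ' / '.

The 25 entries sum to 1075, so each line sums to 1075/5 = 215.
Row 2: 59 + 35 + 31 + 83 + ? = 215, so (2,4) = 7.
From column 5, 215 − (71 + 83 + (-5) + 39) gives (4,5) = 27.
The remaining cell in row 4 is (4,2) = 215 − 136 = 79.
Column 2: 35 + 67 + 79 + 11 + ? = 215, so (1,2) = 23.
The remaining cell in anti-diagonal is (3,3) = 215 − 172 = 43.
Main diagonal: 35 + 43 + 51 + 39 + ? = 215, so (1,1) = 47.
The remaining cell in row 1 is (1,3) = 215 − 216 = -1.
The remaining cell in column 1 is (3,1) = 215 − 124 = 91.
The remaining cell in column 3 is (5,3) = 215 − 128 = 87.
From row 3, 215 − (91 + 67 + 43 + (-5)) gives (3,4) = 19.
The remaining cell in row 5 is (5,4) = 215 − 152 = 63.

47 23 -1 75 71 / 59 35 31 7 83 / 91 67 43 19 -5 / 3 79 55 51 27 / 15 11 87 63 39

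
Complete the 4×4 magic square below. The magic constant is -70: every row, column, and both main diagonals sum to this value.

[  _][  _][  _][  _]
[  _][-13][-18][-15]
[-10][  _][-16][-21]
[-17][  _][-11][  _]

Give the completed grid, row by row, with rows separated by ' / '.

Row 2: -13 + (-18) + (-15) + ? = -70, so (2,1) = -24.
Row 3 must total -70; the given cells sum to -47, so (3,2) = -23.
Column 1 needs -70; the known cells sum to -51, so (1,1) = -19.
Column 3: -18 + (-16) + (-11) + ? = -70, so (1,3) = -25.
Main diagonal needs -70; the known cells sum to -48, so (4,4) = -22.
Anti-diagonal must total -70; the given cells sum to -58, so (1,4) = -12.
From row 1, -70 − (-19 + (-25) + (-12)) gives (1,2) = -14.
From row 4, -70 − (-17 + (-11) + (-22)) gives (4,2) = -20.

-19 -14 -25 -12 / -24 -13 -18 -15 / -10 -23 -16 -21 / -17 -20 -11 -22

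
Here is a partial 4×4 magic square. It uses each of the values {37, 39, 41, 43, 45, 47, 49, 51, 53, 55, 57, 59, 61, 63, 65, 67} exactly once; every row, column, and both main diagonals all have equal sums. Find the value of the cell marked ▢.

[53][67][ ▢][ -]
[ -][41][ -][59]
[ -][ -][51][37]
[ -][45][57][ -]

39

The 16 entries sum to 832, so each line sums to 832/4 = 208.
Column 2: 67 + 41 + 45 + ? = 208, so (3,2) = 55.
Using main diagonal: 53 + 41 + 51 + ? → (4,4) = 208 − 145 = 63.
From row 3, 208 − (55 + 51 + 37) gives (3,1) = 65.
Row 4 must total 208; the given cells sum to 165, so (4,1) = 43.
Column 1: 53 + 65 + 43 + ? = 208, so (2,1) = 47.
Column 4: 59 + 37 + 63 + ? = 208, so (1,4) = 49.
Anti-diagonal must total 208; the given cells sum to 147, so (2,3) = 61.
Row 1 needs 208; the known cells sum to 169, so (1,3) = 39.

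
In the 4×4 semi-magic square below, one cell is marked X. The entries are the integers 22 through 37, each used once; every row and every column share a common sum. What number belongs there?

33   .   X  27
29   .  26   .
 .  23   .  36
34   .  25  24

30

The entries are 22 through 37, which sum to 472, so each line sums to 472/4 = 118.
The remaining cell in row 4 is (4,2) = 118 − 83 = 35.
Column 1: 33 + 29 + 34 + ? = 118, so (3,1) = 22.
From column 4, 118 − (27 + 36 + 24) gives (2,4) = 31.
Using row 2: 29 + 26 + 31 + ? → (2,2) = 118 − 86 = 32.
Row 3: 22 + 23 + 36 + ? = 118, so (3,3) = 37.
Using column 2: 32 + 23 + 35 + ? → (1,2) = 118 − 90 = 28.
Using column 3: 26 + 37 + 25 + ? → (1,3) = 118 − 88 = 30.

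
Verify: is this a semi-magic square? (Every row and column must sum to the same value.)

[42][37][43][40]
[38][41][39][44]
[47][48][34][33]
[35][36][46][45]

Row 1: 42 + 37 + 43 + 40 = 162.
Row 2: 38 + 41 + 39 + 44 = 162.
Row 3: 47 + 48 + 34 + 33 = 162.
Row 4: 35 + 36 + 46 + 45 = 162.
Column 1: 42 + 38 + 47 + 35 = 162.
Column 2: 37 + 41 + 48 + 36 = 162.
Column 3: 43 + 39 + 34 + 46 = 162.
Column 4: 40 + 44 + 33 + 45 = 162.
All lines sum to 162.

Yes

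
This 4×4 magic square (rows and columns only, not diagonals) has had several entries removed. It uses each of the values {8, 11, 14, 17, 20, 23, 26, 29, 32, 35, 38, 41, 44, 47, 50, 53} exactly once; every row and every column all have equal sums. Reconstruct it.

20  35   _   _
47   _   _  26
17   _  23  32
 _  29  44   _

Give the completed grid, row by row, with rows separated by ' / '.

The 16 entries sum to 488, so each line sums to 488/4 = 122.
The remaining cell in row 3 is (3,2) = 122 − 72 = 50.
Column 1 must total 122; the given cells sum to 84, so (4,1) = 38.
Using column 2: 35 + 50 + 29 + ? → (2,2) = 122 − 114 = 8.
Row 2 must total 122; the given cells sum to 81, so (2,3) = 41.
Using row 4: 38 + 29 + 44 + ? → (4,4) = 122 − 111 = 11.
Column 3 must total 122; the given cells sum to 108, so (1,3) = 14.
Using column 4: 26 + 32 + 11 + ? → (1,4) = 122 − 69 = 53.

20 35 14 53 / 47 8 41 26 / 17 50 23 32 / 38 29 44 11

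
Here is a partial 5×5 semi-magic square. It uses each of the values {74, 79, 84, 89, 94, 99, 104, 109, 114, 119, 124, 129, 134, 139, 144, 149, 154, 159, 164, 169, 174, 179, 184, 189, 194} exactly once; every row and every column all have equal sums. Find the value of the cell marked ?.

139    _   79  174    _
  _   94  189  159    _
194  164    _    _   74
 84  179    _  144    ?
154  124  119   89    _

114

The 25 entries sum to 3350, so each line sums to 3350/5 = 670.
From row 5, 670 − (154 + 124 + 119 + 89) gives (5,5) = 184.
From column 1, 670 − (139 + 194 + 84 + 154) gives (2,1) = 99.
Column 2 must total 670; the given cells sum to 561, so (1,2) = 109.
Using column 4: 174 + 159 + 144 + 89 + ? → (3,4) = 670 − 566 = 104.
From row 1, 670 − (139 + 109 + 79 + 174) gives (1,5) = 169.
From row 2, 670 − (99 + 94 + 189 + 159) gives (2,5) = 129.
The remaining cell in row 3 is (3,3) = 670 − 536 = 134.
The remaining cell in column 3 is (4,3) = 670 − 521 = 149.
Using column 5: 169 + 129 + 74 + 184 + ? → (4,5) = 670 − 556 = 114.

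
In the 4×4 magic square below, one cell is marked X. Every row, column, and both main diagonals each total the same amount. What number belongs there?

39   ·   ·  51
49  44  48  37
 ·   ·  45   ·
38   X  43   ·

47

Row 2 is complete and sums to 178; that is the magic constant.
From column 1, 178 − (39 + 49 + 38) gives (3,1) = 52.
Column 3: 48 + 45 + 43 + ? = 178, so (1,3) = 42.
From main diagonal, 178 − (39 + 44 + 45) gives (4,4) = 50.
From anti-diagonal, 178 − (51 + 48 + 38) gives (3,2) = 41.
Row 1 needs 178; the known cells sum to 132, so (1,2) = 46.
Row 3: 52 + 41 + 45 + ? = 178, so (3,4) = 40.
The remaining cell in row 4 is (4,2) = 178 − 131 = 47.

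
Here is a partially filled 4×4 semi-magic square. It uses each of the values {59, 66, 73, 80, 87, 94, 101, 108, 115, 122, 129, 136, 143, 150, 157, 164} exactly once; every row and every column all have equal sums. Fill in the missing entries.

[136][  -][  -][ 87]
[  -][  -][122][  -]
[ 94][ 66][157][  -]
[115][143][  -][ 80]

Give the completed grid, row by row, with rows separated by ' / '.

The 16 entries sum to 1784, so each line sums to 1784/4 = 446.
The remaining cell in row 3 is (3,4) = 446 − 317 = 129.
The remaining cell in row 4 is (4,3) = 446 − 338 = 108.
From column 1, 446 − (136 + 94 + 115) gives (2,1) = 101.
Column 3 needs 446; the known cells sum to 387, so (1,3) = 59.
Column 4: 87 + 129 + 80 + ? = 446, so (2,4) = 150.
Row 1 needs 446; the known cells sum to 282, so (1,2) = 164.
The remaining cell in row 2 is (2,2) = 446 − 373 = 73.

136 164 59 87 / 101 73 122 150 / 94 66 157 129 / 115 143 108 80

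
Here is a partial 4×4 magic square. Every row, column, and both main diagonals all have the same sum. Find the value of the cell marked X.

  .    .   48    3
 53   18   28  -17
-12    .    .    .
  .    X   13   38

23

Row 2 is complete and sums to 82; that is the magic constant.
Using column 3: 48 + 28 + 13 + ? → (3,3) = 82 − 89 = -7.
Column 4: 3 + (-17) + 38 + ? = 82, so (3,4) = 58.
Main diagonal needs 82; the known cells sum to 49, so (1,1) = 33.
The remaining cell in row 1 is (1,2) = 82 − 84 = -2.
Row 3 must total 82; the given cells sum to 39, so (3,2) = 43.
Column 1 must total 82; the given cells sum to 74, so (4,1) = 8.
Using column 2: -2 + 18 + 43 + ? → (4,2) = 82 − 59 = 23.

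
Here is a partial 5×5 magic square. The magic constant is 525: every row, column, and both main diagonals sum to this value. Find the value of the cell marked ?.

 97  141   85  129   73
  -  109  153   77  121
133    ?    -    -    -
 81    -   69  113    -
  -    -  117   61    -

57

The remaining cell in row 2 is (2,1) = 525 − 460 = 65.
The remaining cell in column 1 is (5,1) = 525 − 376 = 149.
Column 3 must total 525; the given cells sum to 424, so (3,3) = 101.
Column 4 needs 525; the known cells sum to 380, so (3,4) = 145.
Using main diagonal: 97 + 109 + 101 + 113 + ? → (5,5) = 525 − 420 = 105.
Anti-diagonal must total 525; the given cells sum to 400, so (4,2) = 125.
Row 4: 81 + 125 + 69 + 113 + ? = 525, so (4,5) = 137.
Row 5 needs 525; the known cells sum to 432, so (5,2) = 93.
From column 2, 525 − (141 + 109 + 125 + 93) gives (3,2) = 57.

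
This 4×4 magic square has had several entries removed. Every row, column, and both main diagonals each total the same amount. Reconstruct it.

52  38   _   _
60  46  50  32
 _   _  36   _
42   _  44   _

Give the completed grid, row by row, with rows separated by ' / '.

52 38 58 40 / 60 46 50 32 / 34 56 36 62 / 42 48 44 54

Row 2 is already complete: 60 + 46 + 50 + 32 = 188, so that is the magic constant.
Column 1 needs 188; the known cells sum to 154, so (3,1) = 34.
Column 3: 50 + 36 + 44 + ? = 188, so (1,3) = 58.
Using main diagonal: 52 + 46 + 36 + ? → (4,4) = 188 − 134 = 54.
The remaining cell in row 1 is (1,4) = 188 − 148 = 40.
The remaining cell in row 4 is (4,2) = 188 − 140 = 48.
Using column 2: 38 + 46 + 48 + ? → (3,2) = 188 − 132 = 56.
Column 4 must total 188; the given cells sum to 126, so (3,4) = 62.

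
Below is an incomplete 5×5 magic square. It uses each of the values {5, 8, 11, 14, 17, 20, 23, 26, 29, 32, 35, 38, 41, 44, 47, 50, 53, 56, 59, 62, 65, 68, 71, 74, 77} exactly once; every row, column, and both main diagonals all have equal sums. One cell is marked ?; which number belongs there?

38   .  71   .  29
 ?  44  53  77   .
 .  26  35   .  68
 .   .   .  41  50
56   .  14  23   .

The 25 entries sum to 1025, so each line sums to 1025/5 = 205.
From column 3, 205 − (71 + 53 + 35 + 14) gives (4,3) = 32.
Using main diagonal: 38 + 44 + 35 + 41 + ? → (5,5) = 205 − 158 = 47.
From anti-diagonal, 205 − (29 + 77 + 35 + 56) gives (4,2) = 8.
Row 4 needs 205; the known cells sum to 131, so (4,1) = 74.
The remaining cell in row 5 is (5,2) = 205 − 140 = 65.
Column 2: 44 + 26 + 8 + 65 + ? = 205, so (1,2) = 62.
The remaining cell in column 5 is (2,5) = 205 − 194 = 11.
Using row 1: 38 + 62 + 71 + 29 + ? → (1,4) = 205 − 200 = 5.
Row 2: 44 + 53 + 77 + 11 + ? = 205, so (2,1) = 20.

20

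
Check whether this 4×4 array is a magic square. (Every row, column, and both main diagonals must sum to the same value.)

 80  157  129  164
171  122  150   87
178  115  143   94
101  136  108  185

Row 1: 80 + 157 + 129 + 164 = 530.
Row 2: 171 + 122 + 150 + 87 = 530.
Row 3: 178 + 115 + 143 + 94 = 530.
Row 4: 101 + 136 + 108 + 185 = 530.
Column 1: 80 + 171 + 178 + 101 = 530.
Column 2: 157 + 122 + 115 + 136 = 530.
Column 3: 129 + 150 + 143 + 108 = 530.
Column 4: 164 + 87 + 94 + 185 = 530.
Main diagonal: 80 + 122 + 143 + 185 = 530.
Anti-diagonal: 164 + 150 + 115 + 101 = 530.
All lines sum to 530.

Yes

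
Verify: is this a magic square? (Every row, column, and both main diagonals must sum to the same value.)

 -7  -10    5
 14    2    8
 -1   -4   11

No — main diagonal sums to 6 but column 2 sums to -12.

Row 1: -7 + (-10) + 5 = -12.
Row 2: 14 + 2 + 8 = 24.
Row 3: -1 + (-4) + 11 = 6.
Column 1: -7 + 14 + (-1) = 6.
Column 2: -10 + 2 + (-4) = -12.
Column 3: 5 + 8 + 11 = 24.
Main diagonal: -7 + 2 + 11 = 6.
Anti-diagonal: 5 + 2 + (-1) = 6.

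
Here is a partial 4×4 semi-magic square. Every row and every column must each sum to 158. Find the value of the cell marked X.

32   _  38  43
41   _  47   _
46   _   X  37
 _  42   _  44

Using row 1: 32 + 38 + 43 + ? → (1,2) = 158 − 113 = 45.
Column 1 needs 158; the known cells sum to 119, so (4,1) = 39.
From column 4, 158 − (43 + 37 + 44) gives (2,4) = 34.
From row 2, 158 − (41 + 47 + 34) gives (2,2) = 36.
Row 4 must total 158; the given cells sum to 125, so (4,3) = 33.
Column 2 must total 158; the given cells sum to 123, so (3,2) = 35.
Column 3: 38 + 47 + 33 + ? = 158, so (3,3) = 40.

40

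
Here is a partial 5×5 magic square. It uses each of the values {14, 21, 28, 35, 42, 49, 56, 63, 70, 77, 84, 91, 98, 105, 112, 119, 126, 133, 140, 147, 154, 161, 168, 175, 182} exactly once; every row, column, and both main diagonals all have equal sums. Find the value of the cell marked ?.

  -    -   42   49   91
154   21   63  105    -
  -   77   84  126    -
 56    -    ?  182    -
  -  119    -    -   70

The 25 entries sum to 2450, so each line sums to 2450/5 = 490.
From row 2, 490 − (154 + 21 + 63 + 105) gives (2,5) = 147.
Column 4 needs 490; the known cells sum to 462, so (5,4) = 28.
The remaining cell in main diagonal is (1,1) = 490 − 357 = 133.
Row 1 must total 490; the given cells sum to 315, so (1,2) = 175.
From column 2, 490 − (175 + 21 + 77 + 119) gives (4,2) = 98.
Anti-diagonal must total 490; the given cells sum to 378, so (5,1) = 112.
Row 5: 112 + 119 + 28 + 70 + ? = 490, so (5,3) = 161.
Column 1: 133 + 154 + 56 + 112 + ? = 490, so (3,1) = 35.
Using column 3: 42 + 63 + 84 + 161 + ? → (4,3) = 490 − 350 = 140.

140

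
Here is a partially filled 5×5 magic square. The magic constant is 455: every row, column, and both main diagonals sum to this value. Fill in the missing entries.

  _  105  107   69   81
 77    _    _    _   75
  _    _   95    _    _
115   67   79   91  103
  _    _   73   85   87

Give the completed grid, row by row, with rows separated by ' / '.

Using row 1: 105 + 107 + 69 + 81 + ? → (1,1) = 455 − 362 = 93.
The remaining cell in column 3 is (2,3) = 455 − 354 = 101.
The remaining cell in column 5 is (3,5) = 455 − 346 = 109.
The remaining cell in main diagonal is (2,2) = 455 − 366 = 89.
Row 2 needs 455; the known cells sum to 342, so (2,4) = 113.
From column 4, 455 − (69 + 113 + 91 + 85) gives (3,4) = 97.
Using anti-diagonal: 81 + 113 + 95 + 67 + ? → (5,1) = 455 − 356 = 99.
From row 5, 455 − (99 + 73 + 85 + 87) gives (5,2) = 111.
From column 1, 455 − (93 + 77 + 115 + 99) gives (3,1) = 71.
Column 2 needs 455; the known cells sum to 372, so (3,2) = 83.

93 105 107 69 81 / 77 89 101 113 75 / 71 83 95 97 109 / 115 67 79 91 103 / 99 111 73 85 87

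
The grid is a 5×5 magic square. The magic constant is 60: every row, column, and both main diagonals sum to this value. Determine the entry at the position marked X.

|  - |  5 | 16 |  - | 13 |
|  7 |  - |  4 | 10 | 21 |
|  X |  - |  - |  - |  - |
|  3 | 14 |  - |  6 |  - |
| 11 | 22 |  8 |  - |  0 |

15

Row 2: 7 + 4 + 10 + 21 + ? = 60, so (2,2) = 18.
Row 5 must total 60; the given cells sum to 41, so (5,4) = 19.
Column 2 needs 60; the known cells sum to 59, so (3,2) = 1.
The remaining cell in anti-diagonal is (3,3) = 60 − 48 = 12.
The remaining cell in column 3 is (4,3) = 60 − 40 = 20.
Using main diagonal: 18 + 12 + 6 + 0 + ? → (1,1) = 60 − 36 = 24.
From row 1, 60 − (24 + 5 + 16 + 13) gives (1,4) = 2.
From row 4, 60 − (3 + 14 + 20 + 6) gives (4,5) = 17.
Using column 1: 24 + 7 + 3 + 11 + ? → (3,1) = 60 − 45 = 15.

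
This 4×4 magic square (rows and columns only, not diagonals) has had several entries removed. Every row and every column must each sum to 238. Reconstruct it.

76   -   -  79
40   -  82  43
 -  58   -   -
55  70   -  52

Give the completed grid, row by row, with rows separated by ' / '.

76 37 46 79 / 40 73 82 43 / 67 58 49 64 / 55 70 61 52

Row 2 needs 238; the known cells sum to 165, so (2,2) = 73.
Row 4 must total 238; the given cells sum to 177, so (4,3) = 61.
Using column 1: 76 + 40 + 55 + ? → (3,1) = 238 − 171 = 67.
Using column 2: 73 + 58 + 70 + ? → (1,2) = 238 − 201 = 37.
Using column 4: 79 + 43 + 52 + ? → (3,4) = 238 − 174 = 64.
Row 1 must total 238; the given cells sum to 192, so (1,3) = 46.
Row 3 must total 238; the given cells sum to 189, so (3,3) = 49.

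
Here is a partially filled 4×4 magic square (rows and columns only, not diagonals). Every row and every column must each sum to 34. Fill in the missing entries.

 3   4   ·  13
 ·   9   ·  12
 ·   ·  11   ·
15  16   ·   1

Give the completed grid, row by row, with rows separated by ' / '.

3 4 14 13 / 6 9 7 12 / 10 5 11 8 / 15 16 2 1

Row 1 needs 34; the known cells sum to 20, so (1,3) = 14.
From row 4, 34 − (15 + 16 + 1) gives (4,3) = 2.
Using column 2: 4 + 9 + 16 + ? → (3,2) = 34 − 29 = 5.
Using column 3: 14 + 11 + 2 + ? → (2,3) = 34 − 27 = 7.
From column 4, 34 − (13 + 12 + 1) gives (3,4) = 8.
Row 2: 9 + 7 + 12 + ? = 34, so (2,1) = 6.
From row 3, 34 − (5 + 11 + 8) gives (3,1) = 10.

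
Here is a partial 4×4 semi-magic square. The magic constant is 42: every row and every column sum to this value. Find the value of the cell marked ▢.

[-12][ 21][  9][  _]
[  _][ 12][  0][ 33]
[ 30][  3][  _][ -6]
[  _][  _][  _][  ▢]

-9

Row 1 must total 42; the given cells sum to 18, so (1,4) = 24.
Row 2 needs 42; the known cells sum to 45, so (2,1) = -3.
Row 3: 30 + 3 + (-6) + ? = 42, so (3,3) = 15.
Column 1 must total 42; the given cells sum to 15, so (4,1) = 27.
From column 2, 42 − (21 + 12 + 3) gives (4,2) = 6.
Using column 3: 9 + 0 + 15 + ? → (4,3) = 42 − 24 = 18.
Column 4 must total 42; the given cells sum to 51, so (4,4) = -9.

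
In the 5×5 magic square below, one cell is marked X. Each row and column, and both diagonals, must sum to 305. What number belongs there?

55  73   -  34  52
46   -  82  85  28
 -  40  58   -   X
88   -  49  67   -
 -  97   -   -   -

94

The remaining cell in row 1 is (1,3) = 305 − 214 = 91.
Row 2 needs 305; the known cells sum to 241, so (2,2) = 64.
From column 2, 305 − (73 + 64 + 40 + 97) gives (4,2) = 31.
Column 3 must total 305; the given cells sum to 280, so (5,3) = 25.
Using main diagonal: 55 + 64 + 58 + 67 + ? → (5,5) = 305 − 244 = 61.
From anti-diagonal, 305 − (52 + 85 + 58 + 31) gives (5,1) = 79.
Using row 4: 88 + 31 + 49 + 67 + ? → (4,5) = 305 − 235 = 70.
The remaining cell in row 5 is (5,4) = 305 − 262 = 43.
The remaining cell in column 1 is (3,1) = 305 − 268 = 37.
From column 4, 305 − (34 + 85 + 67 + 43) gives (3,4) = 76.
Column 5 must total 305; the given cells sum to 211, so (3,5) = 94.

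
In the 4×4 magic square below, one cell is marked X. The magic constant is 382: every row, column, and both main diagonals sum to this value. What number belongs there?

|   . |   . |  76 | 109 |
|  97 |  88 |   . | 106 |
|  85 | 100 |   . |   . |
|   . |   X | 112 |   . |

From row 2, 382 − (97 + 88 + 106) gives (2,3) = 91.
Column 3 must total 382; the given cells sum to 279, so (3,3) = 103.
Using anti-diagonal: 109 + 91 + 100 + ? → (4,1) = 382 − 300 = 82.
Row 3 must total 382; the given cells sum to 288, so (3,4) = 94.
Column 1 needs 382; the known cells sum to 264, so (1,1) = 118.
From column 4, 382 − (109 + 106 + 94) gives (4,4) = 73.
From row 1, 382 − (118 + 76 + 109) gives (1,2) = 79.
Row 4 must total 382; the given cells sum to 267, so (4,2) = 115.

115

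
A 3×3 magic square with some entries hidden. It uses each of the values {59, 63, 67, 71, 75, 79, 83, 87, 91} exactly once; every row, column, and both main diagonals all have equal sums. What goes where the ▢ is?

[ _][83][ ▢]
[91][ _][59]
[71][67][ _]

79

The 9 entries sum to 675, so each line sums to 675/3 = 225.
Row 2 must total 225; the given cells sum to 150, so (2,2) = 75.
Row 3 needs 225; the known cells sum to 138, so (3,3) = 87.
Column 1: 91 + 71 + ? = 225, so (1,1) = 63.
The remaining cell in column 3 is (1,3) = 225 − 146 = 79.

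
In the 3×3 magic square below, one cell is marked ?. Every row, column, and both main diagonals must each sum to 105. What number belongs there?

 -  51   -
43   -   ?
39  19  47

27

Column 1 must total 105; the given cells sum to 82, so (1,1) = 23.
Column 2 must total 105; the given cells sum to 70, so (2,2) = 35.
Using anti-diagonal: 35 + 39 + ? → (1,3) = 105 − 74 = 31.
Row 2: 43 + 35 + ? = 105, so (2,3) = 27.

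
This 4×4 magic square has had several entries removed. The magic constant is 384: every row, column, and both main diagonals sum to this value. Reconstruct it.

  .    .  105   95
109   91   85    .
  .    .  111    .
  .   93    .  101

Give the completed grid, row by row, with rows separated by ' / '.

Row 2 needs 384; the known cells sum to 285, so (2,4) = 99.
Using column 3: 105 + 85 + 111 + ? → (4,3) = 384 − 301 = 83.
The remaining cell in column 4 is (3,4) = 384 − 295 = 89.
Main diagonal needs 384; the known cells sum to 303, so (1,1) = 81.
Using row 1: 81 + 105 + 95 + ? → (1,2) = 384 − 281 = 103.
The remaining cell in row 4 is (4,1) = 384 − 277 = 107.
Column 1 must total 384; the given cells sum to 297, so (3,1) = 87.
Using column 2: 103 + 91 + 93 + ? → (3,2) = 384 − 287 = 97.

81 103 105 95 / 109 91 85 99 / 87 97 111 89 / 107 93 83 101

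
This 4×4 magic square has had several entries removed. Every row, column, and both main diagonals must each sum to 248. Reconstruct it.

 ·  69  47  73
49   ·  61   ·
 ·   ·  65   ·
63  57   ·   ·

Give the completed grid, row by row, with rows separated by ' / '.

Row 1: 69 + 47 + 73 + ? = 248, so (1,1) = 59.
From column 1, 248 − (59 + 49 + 63) gives (3,1) = 77.
Column 3 needs 248; the known cells sum to 173, so (4,3) = 75.
Anti-diagonal: 73 + 61 + 63 + ? = 248, so (3,2) = 51.
The remaining cell in row 3 is (3,4) = 248 − 193 = 55.
The remaining cell in row 4 is (4,4) = 248 − 195 = 53.
Using column 2: 69 + 51 + 57 + ? → (2,2) = 248 − 177 = 71.
The remaining cell in column 4 is (2,4) = 248 − 181 = 67.

59 69 47 73 / 49 71 61 67 / 77 51 65 55 / 63 57 75 53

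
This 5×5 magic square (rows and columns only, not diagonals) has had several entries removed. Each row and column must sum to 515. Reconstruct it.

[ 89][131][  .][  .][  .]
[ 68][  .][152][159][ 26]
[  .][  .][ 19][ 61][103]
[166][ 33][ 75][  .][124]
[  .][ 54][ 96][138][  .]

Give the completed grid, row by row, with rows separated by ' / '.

Row 2 needs 515; the known cells sum to 405, so (2,2) = 110.
Row 4: 166 + 33 + 75 + 124 + ? = 515, so (4,4) = 117.
Using column 2: 131 + 110 + 33 + 54 + ? → (3,2) = 515 − 328 = 187.
From column 3, 515 − (152 + 19 + 75 + 96) gives (1,3) = 173.
Column 4 must total 515; the given cells sum to 475, so (1,4) = 40.
From row 1, 515 − (89 + 131 + 173 + 40) gives (1,5) = 82.
The remaining cell in row 3 is (3,1) = 515 − 370 = 145.
Column 1 must total 515; the given cells sum to 468, so (5,1) = 47.
Column 5 must total 515; the given cells sum to 335, so (5,5) = 180.

89 131 173 40 82 / 68 110 152 159 26 / 145 187 19 61 103 / 166 33 75 117 124 / 47 54 96 138 180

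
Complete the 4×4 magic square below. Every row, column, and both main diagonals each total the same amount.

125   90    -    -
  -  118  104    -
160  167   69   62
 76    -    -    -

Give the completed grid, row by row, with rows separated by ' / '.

125 90 132 111 / 97 118 104 139 / 160 167 69 62 / 76 83 153 146

Row 3 is already complete: 160 + 167 + 69 + 62 = 458, so that is the magic constant.
Using column 1: 125 + 160 + 76 + ? → (2,1) = 458 − 361 = 97.
Column 2 needs 458; the known cells sum to 375, so (4,2) = 83.
Main diagonal must total 458; the given cells sum to 312, so (4,4) = 146.
Anti-diagonal: 104 + 167 + 76 + ? = 458, so (1,4) = 111.
Row 1: 125 + 90 + 111 + ? = 458, so (1,3) = 132.
Using row 2: 97 + 118 + 104 + ? → (2,4) = 458 − 319 = 139.
The remaining cell in row 4 is (4,3) = 458 − 305 = 153.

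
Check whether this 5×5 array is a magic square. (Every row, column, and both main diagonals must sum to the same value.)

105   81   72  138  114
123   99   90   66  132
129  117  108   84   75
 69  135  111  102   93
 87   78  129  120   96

No — main diagonal sums to 510 but column 1 sums to 513.

Row 1: 105 + 81 + 72 + 138 + 114 = 510.
Row 2: 123 + 99 + 90 + 66 + 132 = 510.
Row 3: 129 + 117 + 108 + 84 + 75 = 513.
Row 4: 69 + 135 + 111 + 102 + 93 = 510.
Row 5: 87 + 78 + 129 + 120 + 96 = 510.
Column 1: 105 + 123 + 129 + 69 + 87 = 513.
Column 2: 81 + 99 + 117 + 135 + 78 = 510.
Column 3: 72 + 90 + 108 + 111 + 129 = 510.
Column 4: 138 + 66 + 84 + 102 + 120 = 510.
Column 5: 114 + 132 + 75 + 93 + 96 = 510.
Main diagonal: 105 + 99 + 108 + 102 + 96 = 510.
Anti-diagonal: 114 + 66 + 108 + 135 + 87 = 510.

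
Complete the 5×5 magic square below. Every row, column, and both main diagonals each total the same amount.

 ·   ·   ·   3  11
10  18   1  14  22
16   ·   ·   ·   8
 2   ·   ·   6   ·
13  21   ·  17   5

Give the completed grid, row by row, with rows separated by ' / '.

24 7 20 3 11 / 10 18 1 14 22 / 16 4 12 25 8 / 2 15 23 6 19 / 13 21 9 17 5

Row 2 is already complete: 10 + 18 + 1 + 14 + 22 = 65, so that is the magic constant.
Row 5: 13 + 21 + 17 + 5 + ? = 65, so (5,3) = 9.
Using column 1: 10 + 16 + 2 + 13 + ? → (1,1) = 65 − 41 = 24.
Column 4: 3 + 14 + 6 + 17 + ? = 65, so (3,4) = 25.
Column 5 needs 65; the known cells sum to 46, so (4,5) = 19.
Main diagonal must total 65; the given cells sum to 53, so (3,3) = 12.
Anti-diagonal: 11 + 14 + 12 + 13 + ? = 65, so (4,2) = 15.
From row 3, 65 − (16 + 12 + 25 + 8) gives (3,2) = 4.
Row 4 needs 65; the known cells sum to 42, so (4,3) = 23.
Column 2 must total 65; the given cells sum to 58, so (1,2) = 7.
Column 3: 1 + 12 + 23 + 9 + ? = 65, so (1,3) = 20.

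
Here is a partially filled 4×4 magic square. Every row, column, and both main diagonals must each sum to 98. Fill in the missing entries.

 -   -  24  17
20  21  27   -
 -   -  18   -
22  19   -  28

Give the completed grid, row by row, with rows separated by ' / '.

From row 2, 98 − (20 + 21 + 27) gives (2,4) = 30.
Row 4 must total 98; the given cells sum to 69, so (4,3) = 29.
Column 4 needs 98; the known cells sum to 75, so (3,4) = 23.
Main diagonal needs 98; the known cells sum to 67, so (1,1) = 31.
Using anti-diagonal: 17 + 27 + 22 + ? → (3,2) = 98 − 66 = 32.
Row 1: 31 + 24 + 17 + ? = 98, so (1,2) = 26.
Row 3 must total 98; the given cells sum to 73, so (3,1) = 25.

31 26 24 17 / 20 21 27 30 / 25 32 18 23 / 22 19 29 28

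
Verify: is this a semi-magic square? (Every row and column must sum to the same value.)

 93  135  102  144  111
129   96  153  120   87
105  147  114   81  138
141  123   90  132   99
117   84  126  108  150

Yes

Row 1: 93 + 135 + 102 + 144 + 111 = 585.
Row 2: 129 + 96 + 153 + 120 + 87 = 585.
Row 3: 105 + 147 + 114 + 81 + 138 = 585.
Row 4: 141 + 123 + 90 + 132 + 99 = 585.
Row 5: 117 + 84 + 126 + 108 + 150 = 585.
Column 1: 93 + 129 + 105 + 141 + 117 = 585.
Column 2: 135 + 96 + 147 + 123 + 84 = 585.
Column 3: 102 + 153 + 114 + 90 + 126 = 585.
Column 4: 144 + 120 + 81 + 132 + 108 = 585.
Column 5: 111 + 87 + 138 + 99 + 150 = 585.
All lines sum to 585.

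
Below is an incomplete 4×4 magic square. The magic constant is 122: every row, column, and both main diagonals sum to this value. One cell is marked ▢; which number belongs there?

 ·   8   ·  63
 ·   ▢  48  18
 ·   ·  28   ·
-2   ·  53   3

From row 4, 122 − (-2 + 53 + 3) gives (4,2) = 68.
Column 3 must total 122; the given cells sum to 129, so (1,3) = -7.
The remaining cell in column 4 is (3,4) = 122 − 84 = 38.
Anti-diagonal must total 122; the given cells sum to 109, so (3,2) = 13.
The remaining cell in row 1 is (1,1) = 122 − 64 = 58.
From row 3, 122 − (13 + 28 + 38) gives (3,1) = 43.
From column 1, 122 − (58 + 43 + (-2)) gives (2,1) = 23.
From column 2, 122 − (8 + 13 + 68) gives (2,2) = 33.

33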